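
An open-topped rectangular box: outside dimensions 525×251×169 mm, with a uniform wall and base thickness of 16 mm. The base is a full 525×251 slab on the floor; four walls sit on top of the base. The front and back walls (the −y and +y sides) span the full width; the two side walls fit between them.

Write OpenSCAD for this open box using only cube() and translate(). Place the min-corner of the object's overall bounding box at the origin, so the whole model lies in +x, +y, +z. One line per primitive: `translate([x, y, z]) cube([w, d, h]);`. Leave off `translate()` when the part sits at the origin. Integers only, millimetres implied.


cube([525, 251, 16]);
translate([0, 0, 16]) cube([525, 16, 153]);
translate([0, 235, 16]) cube([525, 16, 153]);
translate([0, 16, 16]) cube([16, 219, 153]);
translate([509, 16, 16]) cube([16, 219, 153]);


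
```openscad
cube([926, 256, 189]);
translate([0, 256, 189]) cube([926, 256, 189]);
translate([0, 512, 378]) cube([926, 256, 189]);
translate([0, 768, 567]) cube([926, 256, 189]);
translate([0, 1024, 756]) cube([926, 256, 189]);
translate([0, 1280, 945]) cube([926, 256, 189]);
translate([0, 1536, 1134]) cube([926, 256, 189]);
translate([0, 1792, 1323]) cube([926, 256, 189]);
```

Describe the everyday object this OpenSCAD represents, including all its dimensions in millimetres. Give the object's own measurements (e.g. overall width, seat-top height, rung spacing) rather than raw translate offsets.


A straight staircase of 8 solid steps. Each step is 926 mm wide (x), 256 mm deep (y, the going) and 189 mm tall (the rise). The first step rests on the floor; each subsequent step sits one going further in +y and one rise higher in +z, directly behind and above the previous step with no overlap.


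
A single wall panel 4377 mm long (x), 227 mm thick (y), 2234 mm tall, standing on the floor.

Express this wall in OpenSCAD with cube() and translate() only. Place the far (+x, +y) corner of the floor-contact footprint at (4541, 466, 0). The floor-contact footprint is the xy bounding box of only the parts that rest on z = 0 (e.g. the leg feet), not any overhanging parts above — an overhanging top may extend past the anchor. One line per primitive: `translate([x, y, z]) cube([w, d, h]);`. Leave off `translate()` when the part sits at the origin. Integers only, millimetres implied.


translate([164, 239, 0]) cube([4377, 227, 2234]);


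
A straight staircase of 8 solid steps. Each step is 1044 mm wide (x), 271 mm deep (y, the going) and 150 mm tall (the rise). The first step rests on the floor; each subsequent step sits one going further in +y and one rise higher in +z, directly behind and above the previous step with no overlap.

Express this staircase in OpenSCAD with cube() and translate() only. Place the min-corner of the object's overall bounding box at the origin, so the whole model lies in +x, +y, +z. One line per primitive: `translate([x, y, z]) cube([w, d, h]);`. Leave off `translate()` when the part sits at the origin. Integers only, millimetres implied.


cube([1044, 271, 150]);
translate([0, 271, 150]) cube([1044, 271, 150]);
translate([0, 542, 300]) cube([1044, 271, 150]);
translate([0, 813, 450]) cube([1044, 271, 150]);
translate([0, 1084, 600]) cube([1044, 271, 150]);
translate([0, 1355, 750]) cube([1044, 271, 150]);
translate([0, 1626, 900]) cube([1044, 271, 150]);
translate([0, 1897, 1050]) cube([1044, 271, 150]);


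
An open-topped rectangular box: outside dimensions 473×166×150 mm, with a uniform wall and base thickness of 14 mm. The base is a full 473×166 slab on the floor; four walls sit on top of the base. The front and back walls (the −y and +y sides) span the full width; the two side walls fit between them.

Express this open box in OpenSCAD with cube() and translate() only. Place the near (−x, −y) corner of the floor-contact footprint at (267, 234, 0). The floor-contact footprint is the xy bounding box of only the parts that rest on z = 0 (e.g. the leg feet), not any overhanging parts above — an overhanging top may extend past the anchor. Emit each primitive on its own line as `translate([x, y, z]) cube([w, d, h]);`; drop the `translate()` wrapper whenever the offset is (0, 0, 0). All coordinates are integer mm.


translate([267, 234, 0]) cube([473, 166, 14]);
translate([267, 234, 14]) cube([473, 14, 136]);
translate([267, 386, 14]) cube([473, 14, 136]);
translate([267, 248, 14]) cube([14, 138, 136]);
translate([726, 248, 14]) cube([14, 138, 136]);


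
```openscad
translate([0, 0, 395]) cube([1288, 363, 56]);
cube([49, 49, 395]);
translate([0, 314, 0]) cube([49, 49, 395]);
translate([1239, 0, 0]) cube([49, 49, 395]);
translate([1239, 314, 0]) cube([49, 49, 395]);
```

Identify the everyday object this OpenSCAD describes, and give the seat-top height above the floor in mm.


A bench. The seat-top height is 451 mm.

A long slab on four corner posts — a bench. The slab sits at z = 395 with thickness 56, so the top is 395 + 56 = 451 mm.


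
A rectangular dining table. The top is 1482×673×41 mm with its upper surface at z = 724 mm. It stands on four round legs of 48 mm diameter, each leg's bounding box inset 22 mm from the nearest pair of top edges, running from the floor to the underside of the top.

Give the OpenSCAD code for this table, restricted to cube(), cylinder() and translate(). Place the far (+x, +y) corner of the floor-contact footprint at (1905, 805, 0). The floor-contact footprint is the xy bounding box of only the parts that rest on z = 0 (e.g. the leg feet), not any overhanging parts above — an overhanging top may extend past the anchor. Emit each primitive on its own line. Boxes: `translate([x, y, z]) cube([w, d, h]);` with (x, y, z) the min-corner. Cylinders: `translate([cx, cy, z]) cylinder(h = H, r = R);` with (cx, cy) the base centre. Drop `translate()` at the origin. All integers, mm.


translate([445, 154, 683]) cube([1482, 673, 41]);
translate([491, 200, 0]) cylinder(h = 683, r = 24);
translate([1881, 200, 0]) cylinder(h = 683, r = 24);
translate([491, 781, 0]) cylinder(h = 683, r = 24);
translate([1881, 781, 0]) cylinder(h = 683, r = 24);


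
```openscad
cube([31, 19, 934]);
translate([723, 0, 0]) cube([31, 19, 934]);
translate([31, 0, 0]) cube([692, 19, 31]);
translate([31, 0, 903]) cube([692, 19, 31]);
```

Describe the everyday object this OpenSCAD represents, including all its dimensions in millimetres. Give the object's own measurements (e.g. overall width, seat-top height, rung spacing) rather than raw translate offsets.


A rectangular picture frame lying in the x–z plane (depth along y). The opening is 692 mm wide (x) by 872 mm tall (z), surrounded by a border 31 mm wide on all four sides. The frame is 19 mm deep and is made of two full-height vertical stiles with two horizontal rails fitted between them.


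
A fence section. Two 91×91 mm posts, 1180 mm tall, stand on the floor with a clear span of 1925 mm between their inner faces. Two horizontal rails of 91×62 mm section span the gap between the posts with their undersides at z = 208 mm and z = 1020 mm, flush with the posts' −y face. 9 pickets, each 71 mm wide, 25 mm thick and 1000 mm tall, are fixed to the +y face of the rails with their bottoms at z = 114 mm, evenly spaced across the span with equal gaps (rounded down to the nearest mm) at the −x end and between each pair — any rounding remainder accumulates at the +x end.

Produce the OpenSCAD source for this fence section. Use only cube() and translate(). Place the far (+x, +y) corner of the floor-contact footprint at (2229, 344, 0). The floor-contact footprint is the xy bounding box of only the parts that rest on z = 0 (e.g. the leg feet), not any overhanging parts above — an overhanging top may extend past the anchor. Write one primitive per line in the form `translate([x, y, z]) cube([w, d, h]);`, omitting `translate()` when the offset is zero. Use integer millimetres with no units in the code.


translate([122, 253, 0]) cube([91, 91, 1180]);
translate([2138, 253, 0]) cube([91, 91, 1180]);
translate([213, 253, 208]) cube([1925, 91, 62]);
translate([213, 253, 1020]) cube([1925, 91, 62]);
translate([341, 344, 114]) cube([71, 25, 1000]);
translate([540, 344, 114]) cube([71, 25, 1000]);
translate([739, 344, 114]) cube([71, 25, 1000]);
translate([938, 344, 114]) cube([71, 25, 1000]);
translate([1137, 344, 114]) cube([71, 25, 1000]);
translate([1336, 344, 114]) cube([71, 25, 1000]);
translate([1535, 344, 114]) cube([71, 25, 1000]);
translate([1734, 344, 114]) cube([71, 25, 1000]);
translate([1933, 344, 114]) cube([71, 25, 1000]);


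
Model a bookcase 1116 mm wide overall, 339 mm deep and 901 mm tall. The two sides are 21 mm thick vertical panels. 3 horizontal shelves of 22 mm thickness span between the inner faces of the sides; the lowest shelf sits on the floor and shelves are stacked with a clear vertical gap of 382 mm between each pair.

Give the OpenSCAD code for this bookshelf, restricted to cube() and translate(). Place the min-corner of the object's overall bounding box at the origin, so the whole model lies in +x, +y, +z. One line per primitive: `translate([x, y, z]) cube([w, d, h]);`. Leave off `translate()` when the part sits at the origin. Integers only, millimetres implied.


cube([21, 339, 901]);
translate([1095, 0, 0]) cube([21, 339, 901]);
translate([21, 0, 0]) cube([1074, 339, 22]);
translate([21, 0, 404]) cube([1074, 339, 22]);
translate([21, 0, 808]) cube([1074, 339, 22]);


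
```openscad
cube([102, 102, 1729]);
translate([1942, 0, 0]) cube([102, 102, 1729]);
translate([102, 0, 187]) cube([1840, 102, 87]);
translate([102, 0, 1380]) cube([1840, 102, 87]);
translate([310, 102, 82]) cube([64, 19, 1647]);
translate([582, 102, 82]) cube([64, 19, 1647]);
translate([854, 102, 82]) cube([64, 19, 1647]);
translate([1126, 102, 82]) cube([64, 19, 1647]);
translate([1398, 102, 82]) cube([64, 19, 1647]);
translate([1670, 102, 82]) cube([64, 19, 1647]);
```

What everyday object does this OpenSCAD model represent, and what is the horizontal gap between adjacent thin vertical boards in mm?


A fence section. The picket gap is 208 mm.

Two posts, two rails, 6 pickets — a fence section. Span 1840 mm holds 6 pickets of 64 mm with 7 equal gaps: ⌊(1840 − 6·64) / 7⌋ = 208 mm.


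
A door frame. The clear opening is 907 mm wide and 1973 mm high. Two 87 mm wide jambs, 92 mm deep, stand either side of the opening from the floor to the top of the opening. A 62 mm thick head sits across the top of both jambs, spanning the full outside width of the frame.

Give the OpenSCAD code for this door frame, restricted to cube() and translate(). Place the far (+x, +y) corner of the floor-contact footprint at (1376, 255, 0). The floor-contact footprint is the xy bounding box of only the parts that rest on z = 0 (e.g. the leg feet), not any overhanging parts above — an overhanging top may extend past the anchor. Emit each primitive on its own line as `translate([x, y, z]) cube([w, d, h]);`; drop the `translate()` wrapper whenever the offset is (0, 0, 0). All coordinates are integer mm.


translate([295, 163, 0]) cube([87, 92, 1973]);
translate([1289, 163, 0]) cube([87, 92, 1973]);
translate([295, 163, 1973]) cube([1081, 92, 62]);


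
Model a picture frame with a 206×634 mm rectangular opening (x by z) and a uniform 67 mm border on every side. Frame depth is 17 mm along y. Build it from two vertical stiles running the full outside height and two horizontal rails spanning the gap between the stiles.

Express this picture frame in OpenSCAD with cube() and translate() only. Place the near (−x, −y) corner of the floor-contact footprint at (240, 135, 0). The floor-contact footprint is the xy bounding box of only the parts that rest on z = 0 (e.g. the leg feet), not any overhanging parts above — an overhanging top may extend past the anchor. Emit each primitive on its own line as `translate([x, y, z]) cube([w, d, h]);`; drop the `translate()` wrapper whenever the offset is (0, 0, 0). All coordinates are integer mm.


translate([240, 135, 0]) cube([67, 17, 768]);
translate([513, 135, 0]) cube([67, 17, 768]);
translate([307, 135, 0]) cube([206, 17, 67]);
translate([307, 135, 701]) cube([206, 17, 67]);


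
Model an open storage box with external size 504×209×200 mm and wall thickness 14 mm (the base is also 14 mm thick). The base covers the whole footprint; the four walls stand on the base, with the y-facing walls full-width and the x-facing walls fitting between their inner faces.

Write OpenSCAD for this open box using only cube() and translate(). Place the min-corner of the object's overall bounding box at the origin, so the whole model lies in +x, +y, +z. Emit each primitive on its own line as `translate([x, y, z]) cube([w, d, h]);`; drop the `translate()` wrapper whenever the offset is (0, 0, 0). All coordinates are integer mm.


cube([504, 209, 14]);
translate([0, 0, 14]) cube([504, 14, 186]);
translate([0, 195, 14]) cube([504, 14, 186]);
translate([0, 14, 14]) cube([14, 181, 186]);
translate([490, 14, 14]) cube([14, 181, 186]);


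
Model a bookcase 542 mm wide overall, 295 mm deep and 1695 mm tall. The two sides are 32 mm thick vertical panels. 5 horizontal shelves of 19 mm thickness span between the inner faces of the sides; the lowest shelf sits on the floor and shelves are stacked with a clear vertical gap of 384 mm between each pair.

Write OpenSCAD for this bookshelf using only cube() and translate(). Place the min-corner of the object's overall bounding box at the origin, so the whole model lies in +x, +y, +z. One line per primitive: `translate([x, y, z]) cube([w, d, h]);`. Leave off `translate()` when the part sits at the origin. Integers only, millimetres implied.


cube([32, 295, 1695]);
translate([510, 0, 0]) cube([32, 295, 1695]);
translate([32, 0, 0]) cube([478, 295, 19]);
translate([32, 0, 403]) cube([478, 295, 19]);
translate([32, 0, 806]) cube([478, 295, 19]);
translate([32, 0, 1209]) cube([478, 295, 19]);
translate([32, 0, 1612]) cube([478, 295, 19]);


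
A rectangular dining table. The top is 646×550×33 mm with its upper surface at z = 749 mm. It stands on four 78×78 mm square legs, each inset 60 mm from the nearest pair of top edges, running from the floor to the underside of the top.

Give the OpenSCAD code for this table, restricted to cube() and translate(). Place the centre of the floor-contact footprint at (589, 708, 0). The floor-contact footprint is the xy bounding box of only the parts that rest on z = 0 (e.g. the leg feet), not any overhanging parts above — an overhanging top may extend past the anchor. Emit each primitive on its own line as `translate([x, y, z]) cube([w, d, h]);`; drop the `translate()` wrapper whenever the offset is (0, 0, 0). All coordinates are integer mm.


translate([266, 433, 716]) cube([646, 550, 33]);
translate([326, 493, 0]) cube([78, 78, 716]);
translate([774, 493, 0]) cube([78, 78, 716]);
translate([326, 845, 0]) cube([78, 78, 716]);
translate([774, 845, 0]) cube([78, 78, 716]);


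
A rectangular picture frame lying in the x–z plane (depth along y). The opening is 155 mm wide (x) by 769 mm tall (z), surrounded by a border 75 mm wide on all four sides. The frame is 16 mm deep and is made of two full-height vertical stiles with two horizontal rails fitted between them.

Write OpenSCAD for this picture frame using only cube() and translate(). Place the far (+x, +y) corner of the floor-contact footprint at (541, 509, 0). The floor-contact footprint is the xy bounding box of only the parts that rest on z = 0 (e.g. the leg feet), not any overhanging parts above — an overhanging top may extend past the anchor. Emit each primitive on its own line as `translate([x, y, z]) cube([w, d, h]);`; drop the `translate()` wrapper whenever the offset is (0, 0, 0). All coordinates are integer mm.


translate([236, 493, 0]) cube([75, 16, 919]);
translate([466, 493, 0]) cube([75, 16, 919]);
translate([311, 493, 0]) cube([155, 16, 75]);
translate([311, 493, 844]) cube([155, 16, 75]);


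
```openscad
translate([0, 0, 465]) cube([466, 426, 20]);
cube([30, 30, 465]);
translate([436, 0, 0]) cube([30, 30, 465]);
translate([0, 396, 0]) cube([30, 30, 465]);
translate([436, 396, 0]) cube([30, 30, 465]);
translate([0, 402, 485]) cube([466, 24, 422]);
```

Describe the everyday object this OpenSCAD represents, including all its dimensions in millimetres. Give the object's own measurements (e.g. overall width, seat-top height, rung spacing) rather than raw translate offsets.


A chair. The seat is a 466×426×20 mm slab with its top at z = 485 mm, on four 30×30 mm corner legs (flush with the seat edges, standing on z = 0). A flat backrest 24 mm thick, 422 mm tall, spans the full seat width and rises from the seat top along its +y edge, rear face flush with the rear of the seat.


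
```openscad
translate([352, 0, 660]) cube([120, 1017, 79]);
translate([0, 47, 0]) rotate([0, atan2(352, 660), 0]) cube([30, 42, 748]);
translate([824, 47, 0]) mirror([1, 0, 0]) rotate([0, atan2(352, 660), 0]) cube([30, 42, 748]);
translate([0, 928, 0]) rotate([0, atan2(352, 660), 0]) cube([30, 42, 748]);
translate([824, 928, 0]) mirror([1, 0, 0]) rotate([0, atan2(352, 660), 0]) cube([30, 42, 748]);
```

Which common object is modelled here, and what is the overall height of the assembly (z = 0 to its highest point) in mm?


A sawhorse. The overall height is 739 mm.

A beam across two mirrored pairs of raked legs — a sawhorse. The beam's underside is at z = 660 (matching the legs' vertical rise in atan2(352, 660)) and the beam is 79 mm tall, so its top is at 660 + 79 = 739 mm. The raked legs top out at the beam's underside, so that is the highest point.


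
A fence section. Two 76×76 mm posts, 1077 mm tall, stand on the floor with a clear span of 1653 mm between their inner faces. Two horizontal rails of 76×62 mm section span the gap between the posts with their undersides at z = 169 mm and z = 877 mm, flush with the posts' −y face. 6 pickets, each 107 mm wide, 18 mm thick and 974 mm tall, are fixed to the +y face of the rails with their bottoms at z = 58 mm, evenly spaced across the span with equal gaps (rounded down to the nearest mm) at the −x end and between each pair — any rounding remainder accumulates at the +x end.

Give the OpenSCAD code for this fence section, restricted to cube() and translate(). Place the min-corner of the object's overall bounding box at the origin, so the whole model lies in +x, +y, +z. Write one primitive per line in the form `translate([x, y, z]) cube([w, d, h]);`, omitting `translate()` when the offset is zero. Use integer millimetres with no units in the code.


cube([76, 76, 1077]);
translate([1729, 0, 0]) cube([76, 76, 1077]);
translate([76, 0, 169]) cube([1653, 76, 62]);
translate([76, 0, 877]) cube([1653, 76, 62]);
translate([220, 76, 58]) cube([107, 18, 974]);
translate([471, 76, 58]) cube([107, 18, 974]);
translate([722, 76, 58]) cube([107, 18, 974]);
translate([973, 76, 58]) cube([107, 18, 974]);
translate([1224, 76, 58]) cube([107, 18, 974]);
translate([1475, 76, 58]) cube([107, 18, 974]);


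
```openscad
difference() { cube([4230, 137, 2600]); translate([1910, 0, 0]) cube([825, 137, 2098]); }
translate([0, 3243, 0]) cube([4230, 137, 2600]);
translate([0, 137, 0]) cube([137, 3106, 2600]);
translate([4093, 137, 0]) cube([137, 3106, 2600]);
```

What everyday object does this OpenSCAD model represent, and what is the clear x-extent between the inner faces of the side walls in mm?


A single room. The interior width is 3956 mm.

Four walls enclosing a rectangle with a door in the front wall — a room. Outside width 4230 minus two 137 mm walls gives 3956 mm.


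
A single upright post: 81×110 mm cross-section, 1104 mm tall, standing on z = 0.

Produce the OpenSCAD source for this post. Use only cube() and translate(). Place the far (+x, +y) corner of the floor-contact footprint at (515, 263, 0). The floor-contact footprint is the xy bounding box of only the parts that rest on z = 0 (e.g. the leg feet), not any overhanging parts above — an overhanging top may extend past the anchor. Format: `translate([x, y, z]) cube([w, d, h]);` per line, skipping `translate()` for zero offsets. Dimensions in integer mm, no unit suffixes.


translate([434, 153, 0]) cube([81, 110, 1104]);


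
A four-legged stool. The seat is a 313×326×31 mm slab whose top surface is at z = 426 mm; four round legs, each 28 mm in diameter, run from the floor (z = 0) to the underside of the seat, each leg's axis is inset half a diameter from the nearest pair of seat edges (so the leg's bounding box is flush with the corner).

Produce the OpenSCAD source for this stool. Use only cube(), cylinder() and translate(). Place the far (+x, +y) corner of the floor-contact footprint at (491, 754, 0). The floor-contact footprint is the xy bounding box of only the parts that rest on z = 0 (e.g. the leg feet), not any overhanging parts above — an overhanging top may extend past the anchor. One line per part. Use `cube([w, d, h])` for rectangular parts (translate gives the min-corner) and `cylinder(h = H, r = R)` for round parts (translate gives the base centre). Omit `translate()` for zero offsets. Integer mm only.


// leg_h = 426 - 31 = 395
translate([178, 428, 395]) cube([313, 326, 31]);
translate([192, 442, 0]) cylinder(h = 395, r = 14);
translate([477, 442, 0]) cylinder(h = 395, r = 14);
translate([192, 740, 0]) cylinder(h = 395, r = 14);
translate([477, 740, 0]) cylinder(h = 395, r = 14);


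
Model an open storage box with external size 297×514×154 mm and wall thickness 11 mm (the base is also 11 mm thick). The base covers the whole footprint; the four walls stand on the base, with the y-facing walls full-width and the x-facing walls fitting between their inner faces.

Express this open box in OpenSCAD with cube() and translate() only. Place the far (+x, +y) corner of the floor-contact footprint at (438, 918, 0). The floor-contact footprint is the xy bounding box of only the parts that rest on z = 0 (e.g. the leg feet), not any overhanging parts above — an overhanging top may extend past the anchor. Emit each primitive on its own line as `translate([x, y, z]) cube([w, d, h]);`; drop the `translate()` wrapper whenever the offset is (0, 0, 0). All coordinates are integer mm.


translate([141, 404, 0]) cube([297, 514, 11]);
translate([141, 404, 11]) cube([297, 11, 143]);
translate([141, 907, 11]) cube([297, 11, 143]);
translate([141, 415, 11]) cube([11, 492, 143]);
translate([427, 415, 11]) cube([11, 492, 143]);


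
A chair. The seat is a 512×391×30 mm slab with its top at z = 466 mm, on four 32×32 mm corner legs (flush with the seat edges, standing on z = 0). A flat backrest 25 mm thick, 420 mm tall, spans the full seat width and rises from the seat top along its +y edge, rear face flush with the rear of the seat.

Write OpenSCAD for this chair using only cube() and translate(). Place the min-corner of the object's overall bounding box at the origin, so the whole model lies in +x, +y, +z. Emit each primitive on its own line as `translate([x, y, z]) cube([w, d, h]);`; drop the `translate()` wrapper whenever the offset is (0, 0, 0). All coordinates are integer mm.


translate([0, 0, 436]) cube([512, 391, 30]);
cube([32, 32, 436]);
translate([480, 0, 0]) cube([32, 32, 436]);
translate([0, 359, 0]) cube([32, 32, 436]);
translate([480, 359, 0]) cube([32, 32, 436]);
translate([0, 366, 466]) cube([512, 25, 420]);


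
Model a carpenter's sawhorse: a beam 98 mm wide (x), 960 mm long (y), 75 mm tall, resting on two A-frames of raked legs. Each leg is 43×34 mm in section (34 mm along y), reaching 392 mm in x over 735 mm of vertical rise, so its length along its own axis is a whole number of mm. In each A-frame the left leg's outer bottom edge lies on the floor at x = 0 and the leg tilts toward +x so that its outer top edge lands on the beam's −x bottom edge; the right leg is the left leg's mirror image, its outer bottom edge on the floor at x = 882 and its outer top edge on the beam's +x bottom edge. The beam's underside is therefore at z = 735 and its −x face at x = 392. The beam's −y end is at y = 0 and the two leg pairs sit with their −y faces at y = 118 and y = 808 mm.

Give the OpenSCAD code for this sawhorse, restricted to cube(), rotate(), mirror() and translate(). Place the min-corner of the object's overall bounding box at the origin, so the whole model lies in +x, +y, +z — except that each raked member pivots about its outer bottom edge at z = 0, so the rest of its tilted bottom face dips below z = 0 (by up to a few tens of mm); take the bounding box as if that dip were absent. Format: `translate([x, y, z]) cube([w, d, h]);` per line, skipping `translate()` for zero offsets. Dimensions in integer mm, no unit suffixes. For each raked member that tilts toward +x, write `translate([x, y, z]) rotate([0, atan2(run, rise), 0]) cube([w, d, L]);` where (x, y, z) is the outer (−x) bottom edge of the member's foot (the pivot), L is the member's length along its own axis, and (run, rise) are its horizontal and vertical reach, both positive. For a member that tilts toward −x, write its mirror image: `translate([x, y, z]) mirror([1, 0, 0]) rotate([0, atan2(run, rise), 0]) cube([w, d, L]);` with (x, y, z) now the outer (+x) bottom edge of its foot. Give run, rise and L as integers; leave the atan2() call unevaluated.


// leg length = √(392² + 735²) = 833
// right-leg outer foot x = 2·392 + 98 = 882
// beam min-corner = (392, 0, 735)
translate([392, 0, 735]) cube([98, 960, 75]);
translate([0, 118, 0]) rotate([0, atan2(392, 735), 0]) cube([43, 34, 833]);
translate([882, 118, 0]) mirror([1, 0, 0]) rotate([0, atan2(392, 735), 0]) cube([43, 34, 833]);
translate([0, 808, 0]) rotate([0, atan2(392, 735), 0]) cube([43, 34, 833]);
translate([882, 808, 0]) mirror([1, 0, 0]) rotate([0, atan2(392, 735), 0]) cube([43, 34, 833]);


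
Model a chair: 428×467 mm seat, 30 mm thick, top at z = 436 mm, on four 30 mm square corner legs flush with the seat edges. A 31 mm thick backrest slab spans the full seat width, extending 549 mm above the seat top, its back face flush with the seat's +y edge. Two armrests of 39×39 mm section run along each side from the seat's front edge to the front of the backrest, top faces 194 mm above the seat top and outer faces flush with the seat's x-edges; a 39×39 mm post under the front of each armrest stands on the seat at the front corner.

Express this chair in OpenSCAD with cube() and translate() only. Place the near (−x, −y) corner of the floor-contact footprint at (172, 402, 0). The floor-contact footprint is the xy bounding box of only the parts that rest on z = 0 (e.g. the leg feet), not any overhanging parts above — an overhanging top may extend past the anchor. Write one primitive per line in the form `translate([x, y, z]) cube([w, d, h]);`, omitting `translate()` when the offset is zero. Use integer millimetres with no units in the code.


// leg_h = 436 - 30 = 406
// arm post h = 194 - 39 = 155
translate([172, 402, 406]) cube([428, 467, 30]);
translate([172, 402, 0]) cube([30, 30, 406]);
translate([570, 402, 0]) cube([30, 30, 406]);
translate([172, 839, 0]) cube([30, 30, 406]);
translate([570, 839, 0]) cube([30, 30, 406]);
translate([172, 838, 436]) cube([428, 31, 549]);
translate([172, 402, 591]) cube([39, 436, 39]);
translate([561, 402, 591]) cube([39, 436, 39]);
translate([172, 402, 436]) cube([39, 39, 155]);
translate([561, 402, 436]) cube([39, 39, 155]);


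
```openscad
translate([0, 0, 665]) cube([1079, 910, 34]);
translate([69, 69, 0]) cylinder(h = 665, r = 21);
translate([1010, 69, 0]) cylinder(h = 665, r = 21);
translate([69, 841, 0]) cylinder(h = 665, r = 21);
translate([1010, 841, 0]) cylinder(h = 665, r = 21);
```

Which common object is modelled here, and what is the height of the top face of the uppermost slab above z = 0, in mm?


A table. The table height is 699 mm.

A 1079×910×34 slab sits at z = 665 on four Ø42 mm round legs — a table. The top surface is at 665 + 34 = 699 mm.


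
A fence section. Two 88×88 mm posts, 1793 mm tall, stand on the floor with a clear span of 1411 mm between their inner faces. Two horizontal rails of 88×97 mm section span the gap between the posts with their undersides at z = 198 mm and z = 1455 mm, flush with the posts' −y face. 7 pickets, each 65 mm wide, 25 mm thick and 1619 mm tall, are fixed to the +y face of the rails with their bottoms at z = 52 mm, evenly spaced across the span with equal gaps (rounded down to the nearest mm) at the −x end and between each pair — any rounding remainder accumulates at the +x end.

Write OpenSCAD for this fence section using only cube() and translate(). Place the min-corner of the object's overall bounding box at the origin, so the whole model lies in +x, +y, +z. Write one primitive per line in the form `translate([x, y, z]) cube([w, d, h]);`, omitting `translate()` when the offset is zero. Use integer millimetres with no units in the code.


cube([88, 88, 1793]);
translate([1499, 0, 0]) cube([88, 88, 1793]);
translate([88, 0, 198]) cube([1411, 88, 97]);
translate([88, 0, 1455]) cube([1411, 88, 97]);
translate([207, 88, 52]) cube([65, 25, 1619]);
translate([391, 88, 52]) cube([65, 25, 1619]);
translate([575, 88, 52]) cube([65, 25, 1619]);
translate([759, 88, 52]) cube([65, 25, 1619]);
translate([943, 88, 52]) cube([65, 25, 1619]);
translate([1127, 88, 52]) cube([65, 25, 1619]);
translate([1311, 88, 52]) cube([65, 25, 1619]);


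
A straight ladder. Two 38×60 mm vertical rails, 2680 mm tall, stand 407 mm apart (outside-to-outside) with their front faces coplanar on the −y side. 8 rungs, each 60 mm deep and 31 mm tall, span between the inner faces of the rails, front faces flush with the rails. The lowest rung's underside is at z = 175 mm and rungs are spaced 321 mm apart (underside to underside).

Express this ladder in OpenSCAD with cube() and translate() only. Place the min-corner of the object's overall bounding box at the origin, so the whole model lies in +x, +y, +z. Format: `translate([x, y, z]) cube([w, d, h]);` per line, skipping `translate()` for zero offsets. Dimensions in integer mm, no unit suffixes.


cube([38, 60, 2680]);
translate([369, 0, 0]) cube([38, 60, 2680]);
translate([38, 0, 175]) cube([331, 60, 31]);
translate([38, 0, 496]) cube([331, 60, 31]);
translate([38, 0, 817]) cube([331, 60, 31]);
translate([38, 0, 1138]) cube([331, 60, 31]);
translate([38, 0, 1459]) cube([331, 60, 31]);
translate([38, 0, 1780]) cube([331, 60, 31]);
translate([38, 0, 2101]) cube([331, 60, 31]);
translate([38, 0, 2422]) cube([331, 60, 31]);


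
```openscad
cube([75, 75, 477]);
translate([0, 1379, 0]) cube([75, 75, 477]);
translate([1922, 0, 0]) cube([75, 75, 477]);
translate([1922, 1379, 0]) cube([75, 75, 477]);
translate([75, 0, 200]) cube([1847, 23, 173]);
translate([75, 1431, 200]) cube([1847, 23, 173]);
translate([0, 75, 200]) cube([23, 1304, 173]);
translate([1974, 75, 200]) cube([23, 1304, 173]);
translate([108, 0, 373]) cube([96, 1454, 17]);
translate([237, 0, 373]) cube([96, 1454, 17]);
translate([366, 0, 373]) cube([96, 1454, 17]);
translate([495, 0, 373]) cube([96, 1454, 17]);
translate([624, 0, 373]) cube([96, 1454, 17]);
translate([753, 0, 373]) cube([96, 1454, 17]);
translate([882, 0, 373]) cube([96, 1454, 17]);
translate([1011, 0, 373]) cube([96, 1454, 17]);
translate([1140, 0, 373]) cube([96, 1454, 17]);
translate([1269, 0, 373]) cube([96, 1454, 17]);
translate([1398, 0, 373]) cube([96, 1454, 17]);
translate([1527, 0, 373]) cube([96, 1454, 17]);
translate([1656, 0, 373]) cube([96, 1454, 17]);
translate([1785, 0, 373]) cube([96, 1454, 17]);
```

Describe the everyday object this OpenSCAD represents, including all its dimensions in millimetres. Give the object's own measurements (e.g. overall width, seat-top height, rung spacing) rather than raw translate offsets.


A bed frame 1997 mm long (x) by 1454 mm wide (y). Four 75×75 mm corner posts, 477 mm tall, at the corners of the footprint. Four rails of 23 mm thickness and 173 mm height run between adjacent posts with their undersides at z = 200 mm, their outer faces flush with the outside of the frame (the two x-running rails run between the posts' inner faces; the two y-running rails run between the posts' inner faces). 14 slats, each 96 mm wide (x) and 17 mm thick, lie across the top of the two x-running rails, running the full 1454 mm width of the frame in y; along x they sit between the end posts with a 33 mm gap after the −x posts and between neighbouring slats, leaving 41 mm before the +x posts.


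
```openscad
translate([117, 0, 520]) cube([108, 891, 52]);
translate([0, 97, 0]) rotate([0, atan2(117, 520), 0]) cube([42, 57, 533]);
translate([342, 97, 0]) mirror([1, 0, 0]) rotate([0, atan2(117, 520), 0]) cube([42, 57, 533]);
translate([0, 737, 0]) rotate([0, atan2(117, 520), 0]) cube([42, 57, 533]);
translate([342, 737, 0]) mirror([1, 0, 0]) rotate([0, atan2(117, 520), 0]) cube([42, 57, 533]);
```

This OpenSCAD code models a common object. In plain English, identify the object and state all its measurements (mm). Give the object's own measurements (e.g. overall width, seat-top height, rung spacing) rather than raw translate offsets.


A sawhorse. A 108×891×52 mm beam (x, y, z) sits on two A-frame leg pairs. Each pair is two raked legs of 42×57 mm section (57 mm along y) splaying symmetrically in x. Each leg rises 520 mm vertically over 117 mm of horizontal reach and is 533 mm long along its own axis. Every leg's outer bottom edge rests on the floor and its outer top edge meets a bottom edge of the beam — the left legs (tilting toward +x) meet the beam's −x bottom edge, the right legs (their mirror images, tilting toward −x) meet its +x bottom edge — so the leg tops tuck under the beam, the beam's underside is 520 mm above the floor, and the feet are 342 mm apart outside-to-outside with the beam centred between them. The two leg pairs are set in 97 mm from either end of the beam.


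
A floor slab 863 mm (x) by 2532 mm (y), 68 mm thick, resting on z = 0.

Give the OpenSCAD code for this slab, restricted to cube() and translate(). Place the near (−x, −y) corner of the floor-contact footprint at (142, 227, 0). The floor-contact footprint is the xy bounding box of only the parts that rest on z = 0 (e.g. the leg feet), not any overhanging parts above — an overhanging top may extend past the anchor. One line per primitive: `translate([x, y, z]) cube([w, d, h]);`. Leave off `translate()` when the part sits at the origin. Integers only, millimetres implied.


translate([142, 227, 0]) cube([863, 2532, 68]);


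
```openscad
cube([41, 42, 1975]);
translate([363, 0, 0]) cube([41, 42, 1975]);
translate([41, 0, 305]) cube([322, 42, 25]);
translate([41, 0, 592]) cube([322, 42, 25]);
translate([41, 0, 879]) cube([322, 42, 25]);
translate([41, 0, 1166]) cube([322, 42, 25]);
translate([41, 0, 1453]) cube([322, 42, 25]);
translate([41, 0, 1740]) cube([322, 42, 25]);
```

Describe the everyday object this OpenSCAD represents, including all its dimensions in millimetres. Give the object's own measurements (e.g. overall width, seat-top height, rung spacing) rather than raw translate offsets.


A straight ladder. Two 41×42 mm vertical rails, 1975 mm tall, stand 404 mm apart (outside-to-outside) with their front faces coplanar on the −y side. 6 rungs, each 42 mm deep and 25 mm tall, span between the inner faces of the rails, front faces flush with the rails. The lowest rung's underside is at z = 305 mm and rungs are spaced 287 mm apart (underside to underside).


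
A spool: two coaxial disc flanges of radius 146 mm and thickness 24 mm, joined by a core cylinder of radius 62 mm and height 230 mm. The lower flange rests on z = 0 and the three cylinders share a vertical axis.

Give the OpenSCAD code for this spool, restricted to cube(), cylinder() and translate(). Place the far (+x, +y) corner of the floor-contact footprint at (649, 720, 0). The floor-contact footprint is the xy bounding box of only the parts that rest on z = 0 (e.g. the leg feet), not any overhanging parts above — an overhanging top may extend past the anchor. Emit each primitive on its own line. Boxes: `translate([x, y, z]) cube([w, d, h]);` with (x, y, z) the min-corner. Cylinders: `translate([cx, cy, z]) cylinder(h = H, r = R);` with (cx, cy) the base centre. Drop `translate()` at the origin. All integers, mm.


translate([503, 574, 0]) cylinder(h = 24, r = 146);
translate([503, 574, 24]) cylinder(h = 230, r = 62);
translate([503, 574, 254]) cylinder(h = 24, r = 146);


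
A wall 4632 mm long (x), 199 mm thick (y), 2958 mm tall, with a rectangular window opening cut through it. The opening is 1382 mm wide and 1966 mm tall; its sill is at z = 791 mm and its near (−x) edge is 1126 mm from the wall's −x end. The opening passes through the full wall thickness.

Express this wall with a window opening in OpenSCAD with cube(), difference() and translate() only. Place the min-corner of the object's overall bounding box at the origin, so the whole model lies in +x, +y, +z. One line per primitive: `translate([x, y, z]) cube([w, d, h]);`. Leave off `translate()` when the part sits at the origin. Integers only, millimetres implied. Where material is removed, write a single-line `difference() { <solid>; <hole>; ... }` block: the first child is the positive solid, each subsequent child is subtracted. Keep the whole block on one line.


difference() { cube([4632, 199, 2958]); translate([1126, 0, 791]) cube([1382, 199, 1966]); }


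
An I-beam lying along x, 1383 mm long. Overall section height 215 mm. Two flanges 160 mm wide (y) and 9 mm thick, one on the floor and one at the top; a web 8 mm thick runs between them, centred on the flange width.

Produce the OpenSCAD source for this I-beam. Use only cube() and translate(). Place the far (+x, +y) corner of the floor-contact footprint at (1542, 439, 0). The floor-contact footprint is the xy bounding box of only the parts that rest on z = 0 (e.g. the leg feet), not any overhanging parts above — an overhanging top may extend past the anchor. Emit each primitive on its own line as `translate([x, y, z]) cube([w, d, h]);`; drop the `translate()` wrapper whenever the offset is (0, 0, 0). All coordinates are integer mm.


translate([159, 279, 0]) cube([1383, 160, 9]);
translate([159, 355, 9]) cube([1383, 8, 197]);
translate([159, 279, 206]) cube([1383, 160, 9]);


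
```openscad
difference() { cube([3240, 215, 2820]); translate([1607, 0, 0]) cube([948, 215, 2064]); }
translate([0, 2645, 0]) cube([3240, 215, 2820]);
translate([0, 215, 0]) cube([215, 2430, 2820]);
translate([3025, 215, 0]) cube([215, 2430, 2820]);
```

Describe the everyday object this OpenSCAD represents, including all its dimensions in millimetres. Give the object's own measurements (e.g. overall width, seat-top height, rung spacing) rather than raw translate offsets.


A single room: four walls, each 2820 mm tall and 215 mm thick, enclosing an outside footprint 3240×2860 mm (x × y), no floor or roof. The front and back walls (−y and +y sides) run the full x-width; the side walls fit between their inner faces. A door opening 948 mm wide and 2064 mm tall is cut through the front wall from the floor up, its −x edge 1607 mm from the wall's −x end.


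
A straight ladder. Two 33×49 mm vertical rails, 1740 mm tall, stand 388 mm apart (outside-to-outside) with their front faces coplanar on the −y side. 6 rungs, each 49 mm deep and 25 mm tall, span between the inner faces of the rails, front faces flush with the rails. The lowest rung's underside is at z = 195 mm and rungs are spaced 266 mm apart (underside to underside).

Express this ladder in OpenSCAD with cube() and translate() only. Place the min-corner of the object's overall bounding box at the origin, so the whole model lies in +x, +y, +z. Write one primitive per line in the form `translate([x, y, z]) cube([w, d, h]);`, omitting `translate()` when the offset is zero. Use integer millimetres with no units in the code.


cube([33, 49, 1740]);
translate([355, 0, 0]) cube([33, 49, 1740]);
translate([33, 0, 195]) cube([322, 49, 25]);
translate([33, 0, 461]) cube([322, 49, 25]);
translate([33, 0, 727]) cube([322, 49, 25]);
translate([33, 0, 993]) cube([322, 49, 25]);
translate([33, 0, 1259]) cube([322, 49, 25]);
translate([33, 0, 1525]) cube([322, 49, 25]);
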